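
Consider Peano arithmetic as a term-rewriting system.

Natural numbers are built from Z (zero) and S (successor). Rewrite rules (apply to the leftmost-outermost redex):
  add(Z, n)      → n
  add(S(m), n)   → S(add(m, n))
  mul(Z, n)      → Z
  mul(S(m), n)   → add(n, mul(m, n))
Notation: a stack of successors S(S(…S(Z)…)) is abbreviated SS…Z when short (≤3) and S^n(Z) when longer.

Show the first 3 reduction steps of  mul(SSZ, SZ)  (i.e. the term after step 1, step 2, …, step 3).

  start: mul(SSZ, SZ)
  step 1: add(SZ, mul(SZ, SZ))
  step 2: S(add(Z, mul(SZ, SZ)))
  step 3: S(mul(SZ, SZ))

Answer: after 3 steps: S(mul(SZ, SZ))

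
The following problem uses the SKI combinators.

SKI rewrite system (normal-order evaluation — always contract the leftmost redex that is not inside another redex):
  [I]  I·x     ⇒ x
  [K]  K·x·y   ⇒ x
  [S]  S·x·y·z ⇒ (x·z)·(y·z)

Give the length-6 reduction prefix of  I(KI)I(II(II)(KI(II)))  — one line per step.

Answer: after 6 steps: I(KI(II))

Working:
  start: I(KI)I(II(II)(KI(II)))
  →1  KII(II(II)(KI(II)))
  →2  I(II(II)(KI(II)))
  →3  II(II)(KI(II))
  →4  I(II)(KI(II))
  →5  II(KI(II))
  →6  I(KI(II))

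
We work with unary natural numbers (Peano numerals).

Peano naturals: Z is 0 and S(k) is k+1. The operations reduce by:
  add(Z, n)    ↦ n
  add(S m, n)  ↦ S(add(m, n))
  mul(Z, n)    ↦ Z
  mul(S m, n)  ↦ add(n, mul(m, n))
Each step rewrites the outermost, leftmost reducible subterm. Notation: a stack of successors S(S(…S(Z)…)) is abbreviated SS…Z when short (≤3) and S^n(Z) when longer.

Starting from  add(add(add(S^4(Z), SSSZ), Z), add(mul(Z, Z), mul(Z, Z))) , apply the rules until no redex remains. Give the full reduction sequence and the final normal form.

Answer: normal form = S^7(Z)  (in 24 steps)

Working:
  start: add(add(add(S^4(Z), SSSZ), Z), add(mul(Z, Z), mul(Z, Z)))
  →1  add(add(S(add(SSSZ, SSSZ)), Z), add(mul(Z, Z), mul(Z, Z)))
  →2  add(S(add(add(SSSZ, SSSZ), Z)), add(mul(Z, Z), mul(Z, Z)))
  →3  S(add(add(add(SSSZ, SSSZ), Z), add(mul(Z, Z), mul(Z, Z))))
  →4  S(add(add(S(add(SSZ, SSSZ)), Z), add(mul(Z, Z), mul(Z, Z))))
  →5  S(add(S(add(add(SSZ, SSSZ), Z)), add(mul(Z, Z), mul(Z, Z))))
  →6  S(S(add(add(add(SSZ, SSSZ), Z), add(mul(Z, Z), mul(Z, Z)))))
  →7  S(S(add(add(S(add(SZ, SSSZ)), Z), add(mul(Z, Z), mul(Z, Z)))))
  →8  S(S(add(S(add(add(SZ, SSSZ), Z)), add(mul(Z, Z), mul(Z, Z)))))
  →9  S(S(S(add(add(add(SZ, SSSZ), Z), add(mul(Z, Z), mul(Z, Z))))))
  →10  S(S(S(add(add(S(add(Z, SSSZ)), Z), add(mul(Z, Z), mul(Z, Z))))))
  →11  S(S(S(add(S(add(add(Z, SSSZ), Z)), add(mul(Z, Z), mul(Z, Z))))))
  →12  S(S(S(S(add(add(add(Z, SSSZ), Z), add(mul(Z, Z), mul(Z, Z)))))))
  →13  S(S(S(S(add(add(SSSZ, Z), add(mul(Z, Z), mul(Z, Z)))))))
  →14  S(S(S(S(add(S(add(SSZ, Z)), add(mul(Z, Z), mul(Z, Z)))))))
  →15  S(S(S(S(S(add(add(SSZ, Z), add(mul(Z, Z), mul(Z, Z))))))))
  →16  S(S(S(S(S(add(S(add(SZ, Z)), add(mul(Z, Z), mul(Z, Z))))))))
  →17  S(S(S(S(S(S(add(add(SZ, Z), add(mul(Z, Z), mul(Z, Z)))))))))
  →18  S(S(S(S(S(S(add(S(add(Z, Z)), add(mul(Z, Z), mul(Z, Z)))))))))
  →19  S(S(S(S(S(S(S(add(add(Z, Z), add(mul(Z, Z), mul(Z, Z))))))))))
  →20  S(S(S(S(S(S(S(add(Z, add(mul(Z, Z), mul(Z, Z))))))))))
  →21  S(S(S(S(S(S(S(add(mul(Z, Z), mul(Z, Z)))))))))
  →22  S(S(S(S(S(S(S(add(Z, mul(Z, Z)))))))))
  →23  S(S(S(S(S(S(S(mul(Z, Z))))))))
  →24  S^7(Z)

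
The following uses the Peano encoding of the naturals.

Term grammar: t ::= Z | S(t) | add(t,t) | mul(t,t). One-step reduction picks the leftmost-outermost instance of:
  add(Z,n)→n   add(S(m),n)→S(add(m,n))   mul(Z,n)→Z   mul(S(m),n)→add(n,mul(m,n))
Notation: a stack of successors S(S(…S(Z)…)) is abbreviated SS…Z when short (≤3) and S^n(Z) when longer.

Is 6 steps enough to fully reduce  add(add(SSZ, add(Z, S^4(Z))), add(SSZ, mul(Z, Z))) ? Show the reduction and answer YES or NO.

  start: add(add(SSZ, add(Z, S^4(Z))), add(SSZ, mul(Z, Z)))
  step 1: add(S(add(SZ, add(Z, S^4(Z)))), add(SSZ, mul(Z, Z)))
  step 2: S(add(add(SZ, add(Z, S^4(Z))), add(SSZ, mul(Z, Z))))
  step 3: S(add(S(add(Z, add(Z, S^4(Z)))), add(SSZ, mul(Z, Z))))
  step 4: S(S(add(add(Z, add(Z, S^4(Z))), add(SSZ, mul(Z, Z)))))
  step 5: S(S(add(add(Z, S^4(Z)), add(SSZ, mul(Z, Z)))))
  step 6: S(S(add(S^4(Z), add(SSZ, mul(Z, Z)))))

Answer: NO — after 6 steps the term is S(S(add(S^4(Z), add(SSZ, mul(Z, Z))))), not yet normal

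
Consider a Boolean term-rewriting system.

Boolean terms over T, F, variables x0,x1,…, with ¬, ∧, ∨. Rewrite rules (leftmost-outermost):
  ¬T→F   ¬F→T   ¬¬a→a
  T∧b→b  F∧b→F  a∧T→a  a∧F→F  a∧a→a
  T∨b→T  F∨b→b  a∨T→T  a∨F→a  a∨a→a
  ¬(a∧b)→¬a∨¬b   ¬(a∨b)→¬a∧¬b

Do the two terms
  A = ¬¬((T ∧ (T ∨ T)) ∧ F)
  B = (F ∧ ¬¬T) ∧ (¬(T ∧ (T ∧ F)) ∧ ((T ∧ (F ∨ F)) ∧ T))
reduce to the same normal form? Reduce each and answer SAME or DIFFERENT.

Answer: SAME — A ⇓ F, B ⇓ F

Reduction:
Term A:
  start: ¬¬((T ∧ (T ∨ T)) ∧ F)
  →1  (T ∧ (T ∨ T)) ∧ F
  →2  F

Term B:
  start: (F ∧ ¬¬T) ∧ (¬(T ∧ (T ∧ F)) ∧ ((T ∧ (F ∨ F)) ∧ T))
  →1  F ∧ (¬(T ∧ (T ∧ F)) ∧ ((T ∧ (F ∨ F)) ∧ T))
  →2  F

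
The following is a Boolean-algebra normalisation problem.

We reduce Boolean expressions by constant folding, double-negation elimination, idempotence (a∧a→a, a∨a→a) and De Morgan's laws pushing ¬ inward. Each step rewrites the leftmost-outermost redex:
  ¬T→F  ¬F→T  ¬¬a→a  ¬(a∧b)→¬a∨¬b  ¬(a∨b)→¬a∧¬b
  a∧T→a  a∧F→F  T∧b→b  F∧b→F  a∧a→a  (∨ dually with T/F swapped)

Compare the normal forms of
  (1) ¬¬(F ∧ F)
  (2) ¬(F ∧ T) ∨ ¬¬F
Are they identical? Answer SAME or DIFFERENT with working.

Answer: DIFFERENT — A ⇓ F, B ⇓ T

Reduction:
Term A:
  start: ¬¬(F ∧ F)
  step 1: F ∧ F
  step 2: F

Term B:
  start: ¬(F ∧ T) ∨ ¬¬F
  step 1: (¬F ∨ ¬T) ∨ ¬¬F
  step 2: (T ∨ ¬T) ∨ ¬¬F
  step 3: T ∨ ¬¬F
  step 4: T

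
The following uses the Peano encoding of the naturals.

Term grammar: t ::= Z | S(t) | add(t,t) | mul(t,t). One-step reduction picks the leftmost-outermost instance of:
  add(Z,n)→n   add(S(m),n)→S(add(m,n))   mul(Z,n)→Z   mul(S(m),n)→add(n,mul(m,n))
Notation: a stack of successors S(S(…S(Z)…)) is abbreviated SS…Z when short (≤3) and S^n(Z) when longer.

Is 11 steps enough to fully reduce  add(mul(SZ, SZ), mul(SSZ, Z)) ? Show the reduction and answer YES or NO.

Answer: YES — reaches normal form SZ in 11 ≤ 11 steps

Derivation:
  start: add(mul(SZ, SZ), mul(SSZ, Z))
  →1  add(add(SZ, mul(Z, SZ)), mul(SSZ, Z))
  →2  add(S(add(Z, mul(Z, SZ))), mul(SSZ, Z))
  →3  S(add(add(Z, mul(Z, SZ)), mul(SSZ, Z)))
  →4  S(add(mul(Z, SZ), mul(SSZ, Z)))
  →5  S(add(Z, mul(SSZ, Z)))
  →6  S(mul(SSZ, Z))
  →7  S(add(Z, mul(SZ, Z)))
  →8  S(mul(SZ, Z))
  →9  S(add(Z, mul(Z, Z)))
  →10  S(mul(Z, Z))
  →11  SZ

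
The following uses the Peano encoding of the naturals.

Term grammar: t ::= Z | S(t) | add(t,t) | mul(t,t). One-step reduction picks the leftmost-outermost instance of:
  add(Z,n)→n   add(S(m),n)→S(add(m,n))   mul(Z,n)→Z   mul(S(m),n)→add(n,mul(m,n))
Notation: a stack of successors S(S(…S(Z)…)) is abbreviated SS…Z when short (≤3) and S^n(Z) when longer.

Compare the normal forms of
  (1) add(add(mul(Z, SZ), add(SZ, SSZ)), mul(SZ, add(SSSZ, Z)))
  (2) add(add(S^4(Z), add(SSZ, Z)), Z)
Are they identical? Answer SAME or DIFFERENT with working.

Answer: SAME — A ⇓ S^6(Z), B ⇓ S^6(Z)

Working:
Term A:
  start: add(add(mul(Z, SZ), add(SZ, SSZ)), mul(SZ, add(SSSZ, Z)))
  [1] add(add(Z, add(SZ, SSZ)), mul(SZ, add(SSSZ, Z)))
  [2] add(add(SZ, SSZ), mul(SZ, add(SSSZ, Z)))
  [3] add(S(add(Z, SSZ)), mul(SZ, add(SSSZ, Z)))
  [4] S(add(add(Z, SSZ), mul(SZ, add(SSSZ, Z))))
  [5] S(add(SSZ, mul(SZ, add(SSSZ, Z))))
  [6] S(S(add(SZ, mul(SZ, add(SSSZ, Z)))))
  [7] S(S(S(add(Z, mul(SZ, add(SSSZ, Z))))))
  [8] S(S(S(mul(SZ, add(SSSZ, Z)))))
  [9] S(S(S(add(add(SSSZ, Z), mul(Z, add(SSSZ, Z))))))
  [10] S(S(S(add(S(add(SSZ, Z)), mul(Z, add(SSSZ, Z))))))
  [11] S(S(S(S(add(add(SSZ, Z), mul(Z, add(SSSZ, Z)))))))
  [12] S(S(S(S(add(S(add(SZ, Z)), mul(Z, add(SSSZ, Z)))))))
  [13] S(S(S(S(S(add(add(SZ, Z), mul(Z, add(SSSZ, Z))))))))
  [14] S(S(S(S(S(add(S(add(Z, Z)), mul(Z, add(SSSZ, Z))))))))
  [15] S(S(S(S(S(S(add(add(Z, Z), mul(Z, add(SSSZ, Z)))))))))
  [16] S(S(S(S(S(S(add(Z, mul(Z, add(SSSZ, Z)))))))))
  [17] S(S(S(S(S(S(mul(Z, add(SSSZ, Z))))))))
  [18] S^6(Z)

Term B:
  start: add(add(S^4(Z), add(SSZ, Z)), Z)
  [1] add(S(add(SSSZ, add(SSZ, Z))), Z)
  [2] S(add(add(SSSZ, add(SSZ, Z)), Z))
  [3] S(add(S(add(SSZ, add(SSZ, Z))), Z))
  [4] S(S(add(add(SSZ, add(SSZ, Z)), Z)))
  [5] S(S(add(S(add(SZ, add(SSZ, Z))), Z)))
  [6] S(S(S(add(add(SZ, add(SSZ, Z)), Z))))
  [7] S(S(S(add(S(add(Z, add(SSZ, Z))), Z))))
  [8] S(S(S(S(add(add(Z, add(SSZ, Z)), Z)))))
  [9] S(S(S(S(add(add(SSZ, Z), Z)))))
  [10] S(S(S(S(add(S(add(SZ, Z)), Z)))))
  [11] S(S(S(S(S(add(add(SZ, Z), Z))))))
  [12] S(S(S(S(S(add(S(add(Z, Z)), Z))))))
  [13] S(S(S(S(S(S(add(add(Z, Z), Z)))))))
  [14] S(S(S(S(S(S(add(Z, Z)))))))
  [15] S^6(Z)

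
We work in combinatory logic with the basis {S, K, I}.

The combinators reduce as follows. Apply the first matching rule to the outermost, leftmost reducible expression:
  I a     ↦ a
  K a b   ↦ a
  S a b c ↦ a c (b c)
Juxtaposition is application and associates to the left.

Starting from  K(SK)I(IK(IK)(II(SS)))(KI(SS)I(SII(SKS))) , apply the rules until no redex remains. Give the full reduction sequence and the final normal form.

Answer: normal form = SKS  (in 11 steps)

Working:
  start: K(SK)I(IK(IK)(II(SS)))(KI(SS)I(SII(SKS)))
  step 1: SK(IK(IK)(II(SS)))(KI(SS)I(SII(SKS)))
  step 2: K(KI(SS)I(SII(SKS)))(IK(IK)(II(SS))(KI(SS)I(SII(SKS))))
  step 3: KI(SS)I(SII(SKS))
  step 4: II(SII(SKS))
  step 5: I(SII(SKS))
  step 6: SII(SKS)
  step 7: I(SKS)(I(SKS))
  step 8: SKS(I(SKS))
  step 9: K(I(SKS))(S(I(SKS)))
  step 10: I(SKS)
  step 11: SKS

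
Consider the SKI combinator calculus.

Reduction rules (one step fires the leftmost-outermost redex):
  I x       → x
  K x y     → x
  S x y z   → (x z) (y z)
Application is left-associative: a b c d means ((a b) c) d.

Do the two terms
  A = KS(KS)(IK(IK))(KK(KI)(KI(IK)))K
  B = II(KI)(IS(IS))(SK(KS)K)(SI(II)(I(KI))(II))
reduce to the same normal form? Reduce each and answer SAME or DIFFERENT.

Answer: SAME — A ⇓ KI, B ⇓ KI

Derivation:
Term A:
  start: KS(KS)(IK(IK))(KK(KI)(KI(IK)))K
  step 1: S(IK(IK))(KK(KI)(KI(IK)))K
  step 2: IK(IK)K(KK(KI)(KI(IK))K)
  step 3: K(IK)K(KK(KI)(KI(IK))K)
  step 4: IK(KK(KI)(KI(IK))K)
  step 5: K(KK(KI)(KI(IK))K)
  step 6: K(K(KI(IK))K)
  step 7: K(KI(IK))
  step 8: KI

Term B:
  start: II(KI)(IS(IS))(SK(KS)K)(SI(II)(I(KI))(II))
  step 1: I(KI)(IS(IS))(SK(KS)K)(SI(II)(I(KI))(II))
  step 2: KI(IS(IS))(SK(KS)K)(SI(II)(I(KI))(II))
  step 3: I(SK(KS)K)(SI(II)(I(KI))(II))
  step 4: SK(KS)K(SI(II)(I(KI))(II))
  step 5: KK(KSK)(SI(II)(I(KI))(II))
  step 6: K(SI(II)(I(KI))(II))
  step 7: K(I(I(KI))(II(I(KI)))(II))
  step 8: K(I(KI)(II(I(KI)))(II))
  step 9: K(KI(II(I(KI)))(II))
  step 10: K(I(II))
  step 11: K(II)
  step 12: KI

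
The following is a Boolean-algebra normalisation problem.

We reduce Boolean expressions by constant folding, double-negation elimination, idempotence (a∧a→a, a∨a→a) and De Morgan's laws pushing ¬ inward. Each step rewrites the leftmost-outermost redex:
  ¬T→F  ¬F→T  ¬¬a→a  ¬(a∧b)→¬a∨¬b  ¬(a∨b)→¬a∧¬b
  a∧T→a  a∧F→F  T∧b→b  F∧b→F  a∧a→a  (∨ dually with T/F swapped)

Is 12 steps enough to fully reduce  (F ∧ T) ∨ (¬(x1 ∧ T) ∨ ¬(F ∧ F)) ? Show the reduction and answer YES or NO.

Answer: YES — reaches normal form T in 9 ≤ 12 steps

Reduction:
  start: (F ∧ T) ∨ (¬(x1 ∧ T) ∨ ¬(F ∧ F))
  [1] F ∨ (¬(x1 ∧ T) ∨ ¬(F ∧ F))
  [2] ¬(x1 ∧ T) ∨ ¬(F ∧ F)
  [3] (¬x1 ∨ ¬T) ∨ ¬(F ∧ F)
  [4] (¬x1 ∨ F) ∨ ¬(F ∧ F)
  [5] ¬x1 ∨ ¬(F ∧ F)
  [6] ¬x1 ∨ (¬F ∨ ¬F)
  [7] ¬x1 ∨ ¬F
  [8] ¬x1 ∨ T
  [9] T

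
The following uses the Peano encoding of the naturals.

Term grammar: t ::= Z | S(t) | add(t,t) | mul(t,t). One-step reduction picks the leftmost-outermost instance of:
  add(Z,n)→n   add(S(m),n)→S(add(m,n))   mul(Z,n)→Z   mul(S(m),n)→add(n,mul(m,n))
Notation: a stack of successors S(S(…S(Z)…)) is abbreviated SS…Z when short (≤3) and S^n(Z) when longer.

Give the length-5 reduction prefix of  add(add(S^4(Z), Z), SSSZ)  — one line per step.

Answer: after 5 steps: S(S(add(S(add(SZ, Z)), SSSZ)))

Working:
  start: add(add(S^4(Z), Z), SSSZ)
  →1  add(S(add(SSSZ, Z)), SSSZ)
  →2  S(add(add(SSSZ, Z), SSSZ))
  →3  S(add(S(add(SSZ, Z)), SSSZ))
  →4  S(S(add(add(SSZ, Z), SSSZ)))
  →5  S(S(add(S(add(SZ, Z)), SSSZ)))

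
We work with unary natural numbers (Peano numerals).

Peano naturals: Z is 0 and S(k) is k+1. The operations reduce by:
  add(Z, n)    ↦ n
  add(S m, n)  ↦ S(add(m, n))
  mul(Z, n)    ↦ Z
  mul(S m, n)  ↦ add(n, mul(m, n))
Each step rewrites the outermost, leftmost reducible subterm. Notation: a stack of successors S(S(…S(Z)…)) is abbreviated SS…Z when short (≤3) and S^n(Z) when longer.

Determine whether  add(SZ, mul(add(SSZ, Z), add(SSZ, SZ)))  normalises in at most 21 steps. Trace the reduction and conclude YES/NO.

Answer: NO — after 21 steps the term is S(S(S(S(S(S(S(mul(Z, add(SSZ, SZ))))))))), not yet normal

Derivation:
  start: add(SZ, mul(add(SSZ, Z), add(SSZ, SZ)))
  →1  S(add(Z, mul(add(SSZ, Z), add(SSZ, SZ))))
  →2  S(mul(add(SSZ, Z), add(SSZ, SZ)))
  →3  S(mul(S(add(SZ, Z)), add(SSZ, SZ)))
  →4  S(add(add(SSZ, SZ), mul(add(SZ, Z), add(SSZ, SZ))))
  →5  S(add(S(add(SZ, SZ)), mul(add(SZ, Z), add(SSZ, SZ))))
  →6  S(S(add(add(SZ, SZ), mul(add(SZ, Z), add(SSZ, SZ)))))
  →7  S(S(add(S(add(Z, SZ)), mul(add(SZ, Z), add(SSZ, SZ)))))
  →8  S(S(S(add(add(Z, SZ), mul(add(SZ, Z), add(SSZ, SZ))))))
  →9  S(S(S(add(SZ, mul(add(SZ, Z), add(SSZ, SZ))))))
  →10  S(S(S(S(add(Z, mul(add(SZ, Z), add(SSZ, SZ)))))))
  →11  S(S(S(S(mul(add(SZ, Z), add(SSZ, SZ))))))
  →12  S(S(S(S(mul(S(add(Z, Z)), add(SSZ, SZ))))))
  →13  S(S(S(S(add(add(SSZ, SZ), mul(add(Z, Z), add(SSZ, SZ)))))))
  →14  S(S(S(S(add(S(add(SZ, SZ)), mul(add(Z, Z), add(SSZ, SZ)))))))
  →15  S(S(S(S(S(add(add(SZ, SZ), mul(add(Z, Z), add(SSZ, SZ))))))))
  →16  S(S(S(S(S(add(S(add(Z, SZ)), mul(add(Z, Z), add(SSZ, SZ))))))))
  →17  S(S(S(S(S(S(add(add(Z, SZ), mul(add(Z, Z), add(SSZ, SZ)))))))))
  →18  S(S(S(S(S(S(add(SZ, mul(add(Z, Z), add(SSZ, SZ)))))))))
  →19  S(S(S(S(S(S(S(add(Z, mul(add(Z, Z), add(SSZ, SZ))))))))))
  →20  S(S(S(S(S(S(S(mul(add(Z, Z), add(SSZ, SZ)))))))))
  →21  S(S(S(S(S(S(S(mul(Z, add(SSZ, SZ)))))))))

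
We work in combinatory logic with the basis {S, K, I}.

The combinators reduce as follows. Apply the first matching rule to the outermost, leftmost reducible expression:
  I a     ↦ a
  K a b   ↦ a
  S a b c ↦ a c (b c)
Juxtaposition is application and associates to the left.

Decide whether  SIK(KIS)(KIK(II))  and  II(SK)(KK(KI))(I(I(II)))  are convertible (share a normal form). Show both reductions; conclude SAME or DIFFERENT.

Term A:
  start: SIK(KIS)(KIK(II))
  →1  I(KIS)(K(KIS))(KIK(II))
  →2  KIS(K(KIS))(KIK(II))
  →3  I(K(KIS))(KIK(II))
  →4  K(KIS)(KIK(II))
  →5  KIS
  →6  I

Term B:
  start: II(SK)(KK(KI))(I(I(II)))
  →1  I(SK)(KK(KI))(I(I(II)))
  →2  SK(KK(KI))(I(I(II)))
  →3  K(I(I(II)))(KK(KI)(I(I(II))))
  →4  I(I(II))
  →5  I(II)
  →6  II
  →7  I

Answer: SAME — A ⇓ I, B ⇓ I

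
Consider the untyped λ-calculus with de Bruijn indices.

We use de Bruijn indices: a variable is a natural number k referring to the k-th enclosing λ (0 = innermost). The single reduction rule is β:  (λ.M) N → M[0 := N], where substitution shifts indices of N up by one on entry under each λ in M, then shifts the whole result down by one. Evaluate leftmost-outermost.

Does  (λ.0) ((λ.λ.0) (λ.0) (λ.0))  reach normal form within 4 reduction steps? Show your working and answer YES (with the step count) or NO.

  start: (λ.0) ((λ.λ.0) (λ.0) (λ.0))
  [1] (λ.λ.0) (λ.0) (λ.0)
  [2] (λ.0) (λ.0)
  [3] λ.0

Answer: YES — reaches normal form λ.0 in 3 ≤ 4 steps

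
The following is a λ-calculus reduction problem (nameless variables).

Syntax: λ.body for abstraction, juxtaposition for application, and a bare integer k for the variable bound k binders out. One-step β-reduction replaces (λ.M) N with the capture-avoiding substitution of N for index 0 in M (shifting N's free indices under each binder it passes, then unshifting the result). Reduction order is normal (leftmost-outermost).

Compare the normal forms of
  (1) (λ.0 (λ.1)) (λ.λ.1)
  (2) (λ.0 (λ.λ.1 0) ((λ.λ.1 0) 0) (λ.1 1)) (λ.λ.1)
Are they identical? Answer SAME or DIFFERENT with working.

Term A:
  start: (λ.0 (λ.1)) (λ.λ.1)
  →1  (λ.λ.1) (λ.λ.λ.1)
  →2  λ.λ.λ.λ.1

Term B:
  start: (λ.0 (λ.λ.1 0) ((λ.λ.1 0) 0) (λ.1 1)) (λ.λ.1)
  →1  (λ.λ.1) (λ.λ.1 0) ((λ.λ.1 0) (λ.λ.1)) (λ.(λ.λ.1) (λ.λ.1))
  →2  (λ.λ.λ.1 0) ((λ.λ.1 0) (λ.λ.1)) (λ.(λ.λ.1) (λ.λ.1))
  →3  (λ.λ.1 0) (λ.(λ.λ.1) (λ.λ.1))
  →4  λ.(λ.(λ.λ.1) (λ.λ.1)) 0
  →5  λ.(λ.λ.1) (λ.λ.1)
  →6  λ.λ.λ.λ.1

Answer: SAME — A ⇓ λ.λ.λ.λ.1, B ⇓ λ.λ.λ.λ.1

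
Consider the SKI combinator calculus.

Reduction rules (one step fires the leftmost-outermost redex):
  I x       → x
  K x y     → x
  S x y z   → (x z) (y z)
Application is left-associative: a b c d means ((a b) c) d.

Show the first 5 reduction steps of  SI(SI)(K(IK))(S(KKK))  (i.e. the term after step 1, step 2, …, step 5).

  start: SI(SI)(K(IK))(S(KKK))
  →1  I(K(IK))(SI(K(IK)))(S(KKK))
  →2  K(IK)(SI(K(IK)))(S(KKK))
  →3  IK(S(KKK))
  →4  K(S(KKK))
  →5  K(SK)

Answer: after 5 steps: K(SK)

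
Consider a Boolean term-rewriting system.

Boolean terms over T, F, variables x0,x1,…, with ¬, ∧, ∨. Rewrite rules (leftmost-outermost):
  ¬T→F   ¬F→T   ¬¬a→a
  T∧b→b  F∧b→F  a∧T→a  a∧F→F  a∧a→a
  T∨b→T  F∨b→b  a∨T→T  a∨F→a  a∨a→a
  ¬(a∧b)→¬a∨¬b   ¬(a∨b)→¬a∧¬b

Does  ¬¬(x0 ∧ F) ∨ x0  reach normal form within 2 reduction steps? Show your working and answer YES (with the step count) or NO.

Answer: NO — after 2 steps the term is F ∨ x0, not yet normal

Reduction:
  start: ¬¬(x0 ∧ F) ∨ x0
  step 1: (x0 ∧ F) ∨ x0
  step 2: F ∨ x0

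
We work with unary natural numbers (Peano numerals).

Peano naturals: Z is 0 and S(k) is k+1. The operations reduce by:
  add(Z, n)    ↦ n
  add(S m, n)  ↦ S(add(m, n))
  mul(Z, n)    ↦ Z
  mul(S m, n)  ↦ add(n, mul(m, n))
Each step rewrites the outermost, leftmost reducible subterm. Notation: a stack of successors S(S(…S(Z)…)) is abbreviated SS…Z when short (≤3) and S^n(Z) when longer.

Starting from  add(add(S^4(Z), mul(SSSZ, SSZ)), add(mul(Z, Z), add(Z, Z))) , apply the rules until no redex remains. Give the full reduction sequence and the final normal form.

  start: add(add(S^4(Z), mul(SSSZ, SSZ)), add(mul(Z, Z), add(Z, Z)))
  →1  add(S(add(SSSZ, mul(SSSZ, SSZ))), add(mul(Z, Z), add(Z, Z)))
  →2  S(add(add(SSSZ, mul(SSSZ, SSZ)), add(mul(Z, Z), add(Z, Z))))
  →3  S(add(S(add(SSZ, mul(SSSZ, SSZ))), add(mul(Z, Z), add(Z, Z))))
  →4  S(S(add(add(SSZ, mul(SSSZ, SSZ)), add(mul(Z, Z), add(Z, Z)))))
  →5  S(S(add(S(add(SZ, mul(SSSZ, SSZ))), add(mul(Z, Z), add(Z, Z)))))
  →6  S(S(S(add(add(SZ, mul(SSSZ, SSZ)), add(mul(Z, Z), add(Z, Z))))))
  →7  S(S(S(add(S(add(Z, mul(SSSZ, SSZ))), add(mul(Z, Z), add(Z, Z))))))
  →8  S(S(S(S(add(add(Z, mul(SSSZ, SSZ)), add(mul(Z, Z), add(Z, Z)))))))
  →9  S(S(S(S(add(mul(SSSZ, SSZ), add(mul(Z, Z), add(Z, Z)))))))
  →10  S(S(S(S(add(add(SSZ, mul(SSZ, SSZ)), add(mul(Z, Z), add(Z, Z)))))))
  →11  S(S(S(S(add(S(add(SZ, mul(SSZ, SSZ))), add(mul(Z, Z), add(Z, Z)))))))
  →12  S(S(S(S(S(add(add(SZ, mul(SSZ, SSZ)), add(mul(Z, Z), add(Z, Z))))))))
  →13  S(S(S(S(S(add(S(add(Z, mul(SSZ, SSZ))), add(mul(Z, Z), add(Z, Z))))))))
  →14  S(S(S(S(S(S(add(add(Z, mul(SSZ, SSZ)), add(mul(Z, Z), add(Z, Z)))))))))
  →15  S(S(S(S(S(S(add(mul(SSZ, SSZ), add(mul(Z, Z), add(Z, Z)))))))))
  →16  S(S(S(S(S(S(add(add(SSZ, mul(SZ, SSZ)), add(mul(Z, Z), add(Z, Z)))))))))
  →17  S(S(S(S(S(S(add(S(add(SZ, mul(SZ, SSZ))), add(mul(Z, Z), add(Z, Z)))))))))
  →18  S(S(S(S(S(S(S(add(add(SZ, mul(SZ, SSZ)), add(mul(Z, Z), add(Z, Z))))))))))
  →19  S(S(S(S(S(S(S(add(S(add(Z, mul(SZ, SSZ))), add(mul(Z, Z), add(Z, Z))))))))))
  →20  S(S(S(S(S(S(S(S(add(add(Z, mul(SZ, SSZ)), add(mul(Z, Z), add(Z, Z)))))))))))
  →21  S(S(S(S(S(S(S(S(add(mul(SZ, SSZ), add(mul(Z, Z), add(Z, Z)))))))))))
  →22  S(S(S(S(S(S(S(S(add(add(SSZ, mul(Z, SSZ)), add(mul(Z, Z), add(Z, Z)))))))))))
  →23  S(S(S(S(S(S(S(S(add(S(add(SZ, mul(Z, SSZ))), add(mul(Z, Z), add(Z, Z)))))))))))
  →24  S(S(S(S(S(S(S(S(S(add(add(SZ, mul(Z, SSZ)), add(mul(Z, Z), add(Z, Z))))))))))))
  →25  S(S(S(S(S(S(S(S(S(add(S(add(Z, mul(Z, SSZ))), add(mul(Z, Z), add(Z, Z))))))))))))
  →26  S(S(S(S(S(S(S(S(S(S(add(add(Z, mul(Z, SSZ)), add(mul(Z, Z), add(Z, Z)))))))))))))
  →27  S(S(S(S(S(S(S(S(S(S(add(mul(Z, SSZ), add(mul(Z, Z), add(Z, Z)))))))))))))
  →28  S(S(S(S(S(S(S(S(S(S(add(Z, add(mul(Z, Z), add(Z, Z)))))))))))))
  →29  S(S(S(S(S(S(S(S(S(S(add(mul(Z, Z), add(Z, Z))))))))))))
  →30  S(S(S(S(S(S(S(S(S(S(add(Z, add(Z, Z))))))))))))
  →31  S(S(S(S(S(S(S(S(S(S(add(Z, Z)))))))))))
  →32  S^10(Z)

Answer: normal form = S^10(Z)  (in 32 steps)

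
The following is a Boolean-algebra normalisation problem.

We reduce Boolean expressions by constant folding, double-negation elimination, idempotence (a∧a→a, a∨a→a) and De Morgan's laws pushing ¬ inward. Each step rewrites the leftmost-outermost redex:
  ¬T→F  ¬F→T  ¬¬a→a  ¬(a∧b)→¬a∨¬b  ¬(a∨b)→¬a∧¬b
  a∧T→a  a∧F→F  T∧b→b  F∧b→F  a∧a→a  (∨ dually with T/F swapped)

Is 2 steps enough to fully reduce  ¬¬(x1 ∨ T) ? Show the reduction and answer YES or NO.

Answer: YES — reaches normal form T in 2 ≤ 2 steps

Working:
  start: ¬¬(x1 ∨ T)
  →1  x1 ∨ T
  →2  T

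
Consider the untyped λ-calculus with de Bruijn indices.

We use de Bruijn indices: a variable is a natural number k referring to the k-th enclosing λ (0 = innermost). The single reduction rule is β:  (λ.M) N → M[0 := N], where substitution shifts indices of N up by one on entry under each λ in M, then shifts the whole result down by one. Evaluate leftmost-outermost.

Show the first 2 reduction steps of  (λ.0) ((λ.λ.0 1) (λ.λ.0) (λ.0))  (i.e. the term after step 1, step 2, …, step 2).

Answer: after 2 steps: (λ.0 (λ.λ.0)) (λ.0)

Working:
  start: (λ.0) ((λ.λ.0 1) (λ.λ.0) (λ.0))
  step 1: (λ.λ.0 1) (λ.λ.0) (λ.0)
  step 2: (λ.0 (λ.λ.0)) (λ.0)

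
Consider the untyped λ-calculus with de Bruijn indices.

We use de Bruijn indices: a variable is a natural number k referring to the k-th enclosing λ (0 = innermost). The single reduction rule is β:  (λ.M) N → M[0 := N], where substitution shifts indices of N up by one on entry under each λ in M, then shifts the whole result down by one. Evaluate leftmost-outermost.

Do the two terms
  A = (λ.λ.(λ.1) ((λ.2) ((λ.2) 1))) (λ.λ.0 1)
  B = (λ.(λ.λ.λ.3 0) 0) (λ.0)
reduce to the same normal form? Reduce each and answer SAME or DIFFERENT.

Term A:
  start: (λ.λ.(λ.1) ((λ.2) ((λ.2) 1))) (λ.λ.0 1)
  [1] λ.(λ.1) ((λ.λ.λ.0 1) ((λ.λ.λ.0 1) (λ.λ.0 1)))
  [2] λ.0

Term B:
  start: (λ.(λ.λ.λ.3 0) 0) (λ.0)
  [1] (λ.λ.λ.(λ.0) 0) (λ.0)
  [2] λ.λ.(λ.0) 0
  [3] λ.λ.0

Answer: DIFFERENT — A ⇓ λ.0, B ⇓ λ.λ.0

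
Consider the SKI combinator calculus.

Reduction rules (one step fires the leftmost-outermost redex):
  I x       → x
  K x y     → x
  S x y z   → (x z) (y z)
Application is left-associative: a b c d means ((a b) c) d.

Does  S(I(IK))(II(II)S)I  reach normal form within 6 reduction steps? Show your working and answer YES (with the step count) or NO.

  start: S(I(IK))(II(II)S)I
  step 1: I(IK)I(II(II)SI)
  step 2: IKI(II(II)SI)
  step 3: KI(II(II)SI)
  step 4: I

Answer: YES — reaches normal form I in 4 ≤ 6 steps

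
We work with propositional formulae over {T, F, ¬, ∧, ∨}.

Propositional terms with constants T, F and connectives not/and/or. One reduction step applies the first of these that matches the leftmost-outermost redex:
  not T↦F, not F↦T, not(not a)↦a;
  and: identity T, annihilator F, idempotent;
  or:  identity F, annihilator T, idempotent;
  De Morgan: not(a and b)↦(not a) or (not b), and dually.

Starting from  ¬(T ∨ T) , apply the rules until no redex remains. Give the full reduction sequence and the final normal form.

  start: ¬(T ∨ T)
  →1  ¬T ∧ ¬T
  →2  ¬T
  →3  F

Answer: normal form = F  (in 3 steps)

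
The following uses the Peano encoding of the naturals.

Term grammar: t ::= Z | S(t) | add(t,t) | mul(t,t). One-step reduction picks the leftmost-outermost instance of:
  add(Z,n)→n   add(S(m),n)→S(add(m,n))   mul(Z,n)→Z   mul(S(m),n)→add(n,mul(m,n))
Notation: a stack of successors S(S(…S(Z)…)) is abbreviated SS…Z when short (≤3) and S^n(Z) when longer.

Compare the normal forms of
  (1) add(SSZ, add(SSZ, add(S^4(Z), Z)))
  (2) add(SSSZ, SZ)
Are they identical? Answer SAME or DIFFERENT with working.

Answer: DIFFERENT — A ⇓ S^8(Z), B ⇓ S^4(Z)

Derivation:
Term A:
  start: add(SSZ, add(SSZ, add(S^4(Z), Z)))
  →1  S(add(SZ, add(SSZ, add(S^4(Z), Z))))
  →2  S(S(add(Z, add(SSZ, add(S^4(Z), Z)))))
  →3  S(S(add(SSZ, add(S^4(Z), Z))))
  →4  S(S(S(add(SZ, add(S^4(Z), Z)))))
  →5  S(S(S(S(add(Z, add(S^4(Z), Z))))))
  →6  S(S(S(S(add(S^4(Z), Z)))))
  →7  S(S(S(S(S(add(SSSZ, Z))))))
  →8  S(S(S(S(S(S(add(SSZ, Z)))))))
  →9  S(S(S(S(S(S(S(add(SZ, Z))))))))
  →10  S(S(S(S(S(S(S(S(add(Z, Z)))))))))
  →11  S^8(Z)

Term B:
  start: add(SSSZ, SZ)
  →1  S(add(SSZ, SZ))
  →2  S(S(add(SZ, SZ)))
  →3  S(S(S(add(Z, SZ))))
  →4  S^4(Z)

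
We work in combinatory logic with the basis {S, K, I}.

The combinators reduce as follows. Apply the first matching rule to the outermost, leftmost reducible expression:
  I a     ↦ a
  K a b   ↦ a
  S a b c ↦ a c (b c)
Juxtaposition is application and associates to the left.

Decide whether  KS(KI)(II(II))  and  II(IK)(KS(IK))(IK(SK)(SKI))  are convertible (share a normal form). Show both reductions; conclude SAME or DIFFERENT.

Answer: DIFFERENT — A ⇓ SI, B ⇓ S

Working:
Term A:
  start: KS(KI)(II(II))
  →1  S(II(II))
  →2  S(I(II))
  →3  S(II)
  →4  SI

Term B:
  start: II(IK)(KS(IK))(IK(SK)(SKI))
  →1  I(IK)(KS(IK))(IK(SK)(SKI))
  →2  IK(KS(IK))(IK(SK)(SKI))
  →3  K(KS(IK))(IK(SK)(SKI))
  →4  KS(IK)
  →5  S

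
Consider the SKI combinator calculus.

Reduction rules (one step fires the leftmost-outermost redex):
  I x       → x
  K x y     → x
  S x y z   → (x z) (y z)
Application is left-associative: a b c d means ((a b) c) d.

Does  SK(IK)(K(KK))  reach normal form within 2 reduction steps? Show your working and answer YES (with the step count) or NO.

Answer: YES — reaches normal form K(KK) in 2 ≤ 2 steps

Reduction:
  start: SK(IK)(K(KK))
  [1] K(K(KK))(IK(K(KK)))
  [2] K(KK)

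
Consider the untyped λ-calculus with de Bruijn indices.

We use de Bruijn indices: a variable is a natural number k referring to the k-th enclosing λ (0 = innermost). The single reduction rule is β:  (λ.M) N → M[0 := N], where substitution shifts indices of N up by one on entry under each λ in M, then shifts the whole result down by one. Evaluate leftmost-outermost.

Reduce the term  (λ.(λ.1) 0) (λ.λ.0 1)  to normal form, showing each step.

  start: (λ.(λ.1) 0) (λ.λ.0 1)
  step 1: (λ.λ.λ.0 1) (λ.λ.0 1)
  step 2: λ.λ.0 1

Answer: normal form = λ.λ.0 1  (in 2 steps)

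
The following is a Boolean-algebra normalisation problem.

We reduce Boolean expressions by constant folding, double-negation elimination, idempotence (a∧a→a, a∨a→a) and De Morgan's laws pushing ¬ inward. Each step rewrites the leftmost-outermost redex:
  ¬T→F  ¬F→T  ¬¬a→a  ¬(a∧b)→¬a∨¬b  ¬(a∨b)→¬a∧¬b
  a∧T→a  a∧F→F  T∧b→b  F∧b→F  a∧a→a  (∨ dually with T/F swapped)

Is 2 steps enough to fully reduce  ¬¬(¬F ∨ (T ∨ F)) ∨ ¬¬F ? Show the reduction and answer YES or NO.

  start: ¬¬(¬F ∨ (T ∨ F)) ∨ ¬¬F
  →1  (¬F ∨ (T ∨ F)) ∨ ¬¬F
  →2  (T ∨ (T ∨ F)) ∨ ¬¬F

Answer: NO — after 2 steps the term is (T ∨ (T ∨ F)) ∨ ¬¬F, not yet normal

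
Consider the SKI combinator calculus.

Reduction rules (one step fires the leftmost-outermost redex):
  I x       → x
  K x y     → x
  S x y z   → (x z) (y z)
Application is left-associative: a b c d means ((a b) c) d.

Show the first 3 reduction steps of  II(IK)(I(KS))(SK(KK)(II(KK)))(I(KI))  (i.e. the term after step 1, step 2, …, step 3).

Answer: after 3 steps: K(I(KS))(SK(KK)(II(KK)))(I(KI))

Reduction:
  start: II(IK)(I(KS))(SK(KK)(II(KK)))(I(KI))
  [1] I(IK)(I(KS))(SK(KK)(II(KK)))(I(KI))
  [2] IK(I(KS))(SK(KK)(II(KK)))(I(KI))
  [3] K(I(KS))(SK(KK)(II(KK)))(I(KI))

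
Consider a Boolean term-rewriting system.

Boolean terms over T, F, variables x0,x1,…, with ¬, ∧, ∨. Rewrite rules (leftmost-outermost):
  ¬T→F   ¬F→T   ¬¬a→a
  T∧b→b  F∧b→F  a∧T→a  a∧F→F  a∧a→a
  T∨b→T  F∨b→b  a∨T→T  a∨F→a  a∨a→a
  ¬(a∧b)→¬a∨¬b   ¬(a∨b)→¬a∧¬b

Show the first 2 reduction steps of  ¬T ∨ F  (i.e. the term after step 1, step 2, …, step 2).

  start: ¬T ∨ F
  [1] ¬T
  [2] F

Answer: after 2 steps: F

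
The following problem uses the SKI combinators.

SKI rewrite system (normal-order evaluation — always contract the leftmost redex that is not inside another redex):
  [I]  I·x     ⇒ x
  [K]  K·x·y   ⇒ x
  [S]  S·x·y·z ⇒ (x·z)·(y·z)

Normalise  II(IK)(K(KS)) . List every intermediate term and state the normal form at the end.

  start: II(IK)(K(KS))
  step 1: I(IK)(K(KS))
  step 2: IK(K(KS))
  step 3: K(K(KS))

Answer: normal form = K(K(KS))  (in 3 steps)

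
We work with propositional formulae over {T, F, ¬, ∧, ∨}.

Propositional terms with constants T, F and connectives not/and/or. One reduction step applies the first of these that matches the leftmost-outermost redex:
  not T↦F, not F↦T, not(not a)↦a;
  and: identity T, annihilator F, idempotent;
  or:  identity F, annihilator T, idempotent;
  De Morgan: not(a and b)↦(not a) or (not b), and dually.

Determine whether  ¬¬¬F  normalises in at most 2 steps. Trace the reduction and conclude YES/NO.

Answer: YES — reaches normal form T in 2 ≤ 2 steps

Reduction:
  start: ¬¬¬F
  [1] ¬F
  [2] T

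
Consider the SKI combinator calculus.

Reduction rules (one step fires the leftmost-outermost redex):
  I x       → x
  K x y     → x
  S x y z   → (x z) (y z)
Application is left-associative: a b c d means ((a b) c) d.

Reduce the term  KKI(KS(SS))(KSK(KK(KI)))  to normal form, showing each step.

  start: KKI(KS(SS))(KSK(KK(KI)))
  →1  K(KS(SS))(KSK(KK(KI)))
  →2  KS(SS)
  →3  S

Answer: normal form = S  (in 3 steps)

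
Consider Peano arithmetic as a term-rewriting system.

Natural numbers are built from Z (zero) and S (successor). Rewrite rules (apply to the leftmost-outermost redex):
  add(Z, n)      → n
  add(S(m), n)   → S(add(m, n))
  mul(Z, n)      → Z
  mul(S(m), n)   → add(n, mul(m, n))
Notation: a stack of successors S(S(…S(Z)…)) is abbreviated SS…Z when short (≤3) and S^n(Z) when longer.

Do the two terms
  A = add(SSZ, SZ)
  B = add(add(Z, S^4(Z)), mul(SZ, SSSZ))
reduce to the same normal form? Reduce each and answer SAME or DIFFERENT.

Term A:
  start: add(SSZ, SZ)
  →1  S(add(SZ, SZ))
  →2  S(S(add(Z, SZ)))
  →3  SSSZ

Term B:
  start: add(add(Z, S^4(Z)), mul(SZ, SSSZ))
  →1  add(S^4(Z), mul(SZ, SSSZ))
  →2  S(add(SSSZ, mul(SZ, SSSZ)))
  →3  S(S(add(SSZ, mul(SZ, SSSZ))))
  →4  S(S(S(add(SZ, mul(SZ, SSSZ)))))
  →5  S(S(S(S(add(Z, mul(SZ, SSSZ))))))
  →6  S(S(S(S(mul(SZ, SSSZ)))))
  →7  S(S(S(S(add(SSSZ, mul(Z, SSSZ))))))
  →8  S(S(S(S(S(add(SSZ, mul(Z, SSSZ)))))))
  →9  S(S(S(S(S(S(add(SZ, mul(Z, SSSZ))))))))
  →10  S(S(S(S(S(S(S(add(Z, mul(Z, SSSZ)))))))))
  →11  S(S(S(S(S(S(S(mul(Z, SSSZ))))))))
  →12  S^7(Z)

Answer: DIFFERENT — A ⇓ SSSZ, B ⇓ S^7(Z)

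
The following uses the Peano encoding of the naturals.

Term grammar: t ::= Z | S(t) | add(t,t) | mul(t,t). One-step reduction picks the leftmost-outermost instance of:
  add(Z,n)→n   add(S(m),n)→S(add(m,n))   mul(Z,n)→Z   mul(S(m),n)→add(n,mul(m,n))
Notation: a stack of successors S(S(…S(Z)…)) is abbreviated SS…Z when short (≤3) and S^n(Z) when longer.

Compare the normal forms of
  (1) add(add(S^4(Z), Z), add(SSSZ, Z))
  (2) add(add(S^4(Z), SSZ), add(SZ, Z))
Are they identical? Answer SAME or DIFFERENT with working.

Answer: SAME — A ⇓ S^7(Z), B ⇓ S^7(Z)

Reduction:
Term A:
  start: add(add(S^4(Z), Z), add(SSSZ, Z))
  [1] add(S(add(SSSZ, Z)), add(SSSZ, Z))
  [2] S(add(add(SSSZ, Z), add(SSSZ, Z)))
  [3] S(add(S(add(SSZ, Z)), add(SSSZ, Z)))
  [4] S(S(add(add(SSZ, Z), add(SSSZ, Z))))
  [5] S(S(add(S(add(SZ, Z)), add(SSSZ, Z))))
  [6] S(S(S(add(add(SZ, Z), add(SSSZ, Z)))))
  [7] S(S(S(add(S(add(Z, Z)), add(SSSZ, Z)))))
  [8] S(S(S(S(add(add(Z, Z), add(SSSZ, Z))))))
  [9] S(S(S(S(add(Z, add(SSSZ, Z))))))
  [10] S(S(S(S(add(SSSZ, Z)))))
  [11] S(S(S(S(S(add(SSZ, Z))))))
  [12] S(S(S(S(S(S(add(SZ, Z)))))))
  [13] S(S(S(S(S(S(S(add(Z, Z))))))))
  [14] S^7(Z)

Term B:
  start: add(add(S^4(Z), SSZ), add(SZ, Z))
  [1] add(S(add(SSSZ, SSZ)), add(SZ, Z))
  [2] S(add(add(SSSZ, SSZ), add(SZ, Z)))
  [3] S(add(S(add(SSZ, SSZ)), add(SZ, Z)))
  [4] S(S(add(add(SSZ, SSZ), add(SZ, Z))))
  [5] S(S(add(S(add(SZ, SSZ)), add(SZ, Z))))
  [6] S(S(S(add(add(SZ, SSZ), add(SZ, Z)))))
  [7] S(S(S(add(S(add(Z, SSZ)), add(SZ, Z)))))
  [8] S(S(S(S(add(add(Z, SSZ), add(SZ, Z))))))
  [9] S(S(S(S(add(SSZ, add(SZ, Z))))))
  [10] S(S(S(S(S(add(SZ, add(SZ, Z)))))))
  [11] S(S(S(S(S(S(add(Z, add(SZ, Z))))))))
  [12] S(S(S(S(S(S(add(SZ, Z)))))))
  [13] S(S(S(S(S(S(S(add(Z, Z))))))))
  [14] S^7(Z)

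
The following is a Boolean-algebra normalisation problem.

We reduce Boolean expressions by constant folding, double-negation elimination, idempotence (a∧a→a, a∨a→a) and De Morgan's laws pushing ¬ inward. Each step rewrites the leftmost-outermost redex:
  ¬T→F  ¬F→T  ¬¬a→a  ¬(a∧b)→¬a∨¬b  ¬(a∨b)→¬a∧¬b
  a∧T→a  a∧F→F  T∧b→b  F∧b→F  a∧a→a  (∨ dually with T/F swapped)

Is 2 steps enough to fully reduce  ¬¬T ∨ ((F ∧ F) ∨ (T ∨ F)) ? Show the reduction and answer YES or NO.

Answer: YES — reaches normal form T in 2 ≤ 2 steps

Reduction:
  start: ¬¬T ∨ ((F ∧ F) ∨ (T ∨ F))
  [1] T ∨ ((F ∧ F) ∨ (T ∨ F))
  [2] T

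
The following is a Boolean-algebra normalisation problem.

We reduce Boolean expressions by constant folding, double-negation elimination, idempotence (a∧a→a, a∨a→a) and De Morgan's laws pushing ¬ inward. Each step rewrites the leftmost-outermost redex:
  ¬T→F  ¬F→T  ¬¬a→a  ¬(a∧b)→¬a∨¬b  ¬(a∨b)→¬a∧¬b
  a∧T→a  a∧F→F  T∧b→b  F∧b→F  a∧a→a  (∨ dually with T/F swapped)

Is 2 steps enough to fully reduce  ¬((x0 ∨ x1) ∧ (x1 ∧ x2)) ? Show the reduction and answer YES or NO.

Answer: NO — after 2 steps the term is (¬x0 ∧ ¬x1) ∨ ¬(x1 ∧ x2), not yet normal

Working:
  start: ¬((x0 ∨ x1) ∧ (x1 ∧ x2))
  step 1: ¬(x0 ∨ x1) ∨ ¬(x1 ∧ x2)
  step 2: (¬x0 ∧ ¬x1) ∨ ¬(x1 ∧ x2)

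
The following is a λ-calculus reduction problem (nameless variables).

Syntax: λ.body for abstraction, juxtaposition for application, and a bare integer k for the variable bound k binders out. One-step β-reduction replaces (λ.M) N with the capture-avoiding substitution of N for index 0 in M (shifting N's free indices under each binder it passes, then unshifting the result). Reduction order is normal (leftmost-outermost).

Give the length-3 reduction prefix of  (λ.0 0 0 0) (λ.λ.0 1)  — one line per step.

  start: (λ.0 0 0 0) (λ.λ.0 1)
  →1  (λ.λ.0 1) (λ.λ.0 1) (λ.λ.0 1) (λ.λ.0 1)
  →2  (λ.0 (λ.λ.0 1)) (λ.λ.0 1) (λ.λ.0 1)
  →3  (λ.λ.0 1) (λ.λ.0 1) (λ.λ.0 1)

Answer: after 3 steps: (λ.λ.0 1) (λ.λ.0 1) (λ.λ.0 1)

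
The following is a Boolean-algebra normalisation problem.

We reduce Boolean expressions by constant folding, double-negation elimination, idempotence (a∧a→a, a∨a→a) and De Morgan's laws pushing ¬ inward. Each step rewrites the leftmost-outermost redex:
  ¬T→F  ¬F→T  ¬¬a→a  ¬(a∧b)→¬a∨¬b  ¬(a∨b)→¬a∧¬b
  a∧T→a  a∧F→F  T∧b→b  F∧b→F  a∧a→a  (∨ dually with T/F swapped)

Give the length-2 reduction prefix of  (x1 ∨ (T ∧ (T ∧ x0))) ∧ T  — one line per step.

  start: (x1 ∨ (T ∧ (T ∧ x0))) ∧ T
  →1  x1 ∨ (T ∧ (T ∧ x0))
  →2  x1 ∨ (T ∧ x0)

Answer: after 2 steps: x1 ∨ (T ∧ x0)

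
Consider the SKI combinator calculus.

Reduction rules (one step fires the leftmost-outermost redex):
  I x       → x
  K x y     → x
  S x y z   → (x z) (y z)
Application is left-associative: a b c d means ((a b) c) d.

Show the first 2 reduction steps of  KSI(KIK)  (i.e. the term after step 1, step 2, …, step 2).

Answer: after 2 steps: SI

Derivation:
  start: KSI(KIK)
  →1  S(KIK)
  →2  SI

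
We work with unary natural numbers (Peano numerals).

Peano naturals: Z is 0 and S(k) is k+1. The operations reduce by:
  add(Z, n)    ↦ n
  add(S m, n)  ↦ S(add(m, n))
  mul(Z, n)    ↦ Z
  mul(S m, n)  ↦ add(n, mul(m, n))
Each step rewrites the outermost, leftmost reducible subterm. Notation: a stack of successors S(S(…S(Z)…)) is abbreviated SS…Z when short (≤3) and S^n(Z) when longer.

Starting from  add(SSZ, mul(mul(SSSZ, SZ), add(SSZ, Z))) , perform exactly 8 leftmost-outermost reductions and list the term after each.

Answer: after 8 steps: S(S(S(add(add(SZ, Z), mul(add(Z, mul(SSZ, SZ)), add(SSZ, Z))))))

Working:
  start: add(SSZ, mul(mul(SSSZ, SZ), add(SSZ, Z)))
  [1] S(add(SZ, mul(mul(SSSZ, SZ), add(SSZ, Z))))
  [2] S(S(add(Z, mul(mul(SSSZ, SZ), add(SSZ, Z)))))
  [3] S(S(mul(mul(SSSZ, SZ), add(SSZ, Z))))
  [4] S(S(mul(add(SZ, mul(SSZ, SZ)), add(SSZ, Z))))
  [5] S(S(mul(S(add(Z, mul(SSZ, SZ))), add(SSZ, Z))))
  [6] S(S(add(add(SSZ, Z), mul(add(Z, mul(SSZ, SZ)), add(SSZ, Z)))))
  [7] S(S(add(S(add(SZ, Z)), mul(add(Z, mul(SSZ, SZ)), add(SSZ, Z)))))
  [8] S(S(S(add(add(SZ, Z), mul(add(Z, mul(SSZ, SZ)), add(SSZ, Z))))))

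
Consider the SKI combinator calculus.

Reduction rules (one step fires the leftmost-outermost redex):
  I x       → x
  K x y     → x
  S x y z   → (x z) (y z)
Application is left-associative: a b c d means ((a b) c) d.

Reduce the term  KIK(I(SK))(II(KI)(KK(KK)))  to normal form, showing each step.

  start: KIK(I(SK))(II(KI)(KK(KK)))
  →1  I(I(SK))(II(KI)(KK(KK)))
  →2  I(SK)(II(KI)(KK(KK)))
  →3  SK(II(KI)(KK(KK)))
  →4  SK(I(KI)(KK(KK)))
  →5  SK(KI(KK(KK)))
  →6  SKI

Answer: normal form = SKI  (in 6 steps)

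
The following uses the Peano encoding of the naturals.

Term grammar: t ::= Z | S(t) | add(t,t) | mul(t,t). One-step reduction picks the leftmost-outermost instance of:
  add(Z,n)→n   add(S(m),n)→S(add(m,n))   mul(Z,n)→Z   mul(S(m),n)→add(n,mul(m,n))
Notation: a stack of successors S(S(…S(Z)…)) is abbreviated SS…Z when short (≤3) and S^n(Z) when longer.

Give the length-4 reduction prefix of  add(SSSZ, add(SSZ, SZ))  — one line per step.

  start: add(SSSZ, add(SSZ, SZ))
  step 1: S(add(SSZ, add(SSZ, SZ)))
  step 2: S(S(add(SZ, add(SSZ, SZ))))
  step 3: S(S(S(add(Z, add(SSZ, SZ)))))
  step 4: S(S(S(add(SSZ, SZ))))

Answer: after 4 steps: S(S(S(add(SSZ, SZ))))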